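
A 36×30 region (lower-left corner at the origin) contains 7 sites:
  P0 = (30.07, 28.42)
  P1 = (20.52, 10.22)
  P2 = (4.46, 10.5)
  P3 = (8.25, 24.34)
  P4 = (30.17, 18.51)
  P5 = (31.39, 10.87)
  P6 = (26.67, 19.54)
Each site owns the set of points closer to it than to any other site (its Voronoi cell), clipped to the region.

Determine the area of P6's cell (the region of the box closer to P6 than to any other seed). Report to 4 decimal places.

Area of P6's cell: 110.2253

1. box [0,36]×[0,30]: [(0, 0) (36, 0) (36, 30) (0, 30)]
2. ⊥bis P6·P0 via (28.37,23.98): [(0, 0) (36, 0) (36, 21.0586) (12.6472, 30) (0, 30)]  |A|=975.5966
3. ⊥bis P6·P1 via (23.595,14.88): [(36, 6.6943) (36, 21.0586) (12.6472, 30) (0.6814, 30)]  |A|=307.1585
4. ⊥bis P6·P2 via (15.565,15.02): [(12.6942, 22.0731) (36, 6.6943) (36, 21.0586) (12.6472, 30) (9.4678, 30)]  |A|=272.3344
5. ⊥bis P6·P3 via (17.46,21.94): [(16.7903, 19.3702) (36, 6.6943) (36, 21.0586) (18.9331, 27.5932)]  |A|=215.1383
6. ⊥bis P6·P4 via (28.42,19.025): [(16.7903, 19.3702) (26.6139, 12.8879) (29.7255, 23.461) (18.9331, 27.5932)]  |A|=110.8178
7. ⊥bis P6·P5 via (29.03,15.205): [(16.7903, 19.3702) (25.7821, 13.4368) (26.965, 14.0808) (29.7255, 23.461) (18.9331, 27.5932)]  |A|=110.2253
8. canonical 5-gon: [(16.7903, 19.3702) (25.7821, 13.4368) (26.965, 14.0808) (29.7255, 23.461) (18.9331, 27.5932)]
9. shoelace: 110.2253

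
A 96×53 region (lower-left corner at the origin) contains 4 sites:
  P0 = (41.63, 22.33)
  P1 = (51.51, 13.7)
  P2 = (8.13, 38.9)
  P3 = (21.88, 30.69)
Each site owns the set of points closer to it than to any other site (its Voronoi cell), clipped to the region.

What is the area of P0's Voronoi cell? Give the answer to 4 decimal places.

Area of P0's cell: 1178.2285

1. box [0,96]×[0,53]: [(0, 0) (96, 0) (96, 53) (0, 53)]
2. ⊥bis P0·P1 via (46.57,18.015): [(0, 0) (30.8342, 0) (77.1288, 53) (0, 53)]  |A|=2861.0191
3. ⊥bis P0·P2 via (24.88,30.615): [(9.737, 0) (30.8342, 0) (77.1288, 53) (35.9522, 53)]  |A|=1650.2548
4. ⊥bis P0·P3 via (31.755,26.51): [(20.5336, 0) (30.8342, 0) (77.1288, 53) (42.968, 53)]  |A|=1178.2285
5. canonical 4-gon: [(20.5336, 0) (30.8342, 0) (77.1288, 53) (42.968, 53)]
6. shoelace: 1178.2285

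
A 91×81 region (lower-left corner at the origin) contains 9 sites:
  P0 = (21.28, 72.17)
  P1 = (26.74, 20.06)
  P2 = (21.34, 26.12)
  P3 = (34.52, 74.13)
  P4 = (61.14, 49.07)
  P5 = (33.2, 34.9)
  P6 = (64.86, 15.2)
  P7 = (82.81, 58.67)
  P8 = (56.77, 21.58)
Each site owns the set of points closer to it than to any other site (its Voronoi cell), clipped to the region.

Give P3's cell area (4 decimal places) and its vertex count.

Area of P3's cell: 654.8197 (5 vertices)

1. box [0,91]×[0,81]: [(0, 0) (91, 0) (91, 81) (0, 81)]
2. ⊥bis P3·P0 via (27.9,73.15): [(38.7289, 0) (91, 0) (91, 81) (26.7379, 81)]  |A|=4719.5959
3. ⊥bis P3·P1 via (30.63,47.095): [(31.7816, 46.9293) (91, 38.4085) (91, 81) (26.7379, 81)]  |A|=2355.8269
4. ⊥bis P3·P2 via (27.93,50.125): [(31.4517, 49.1582) (48.1499, 44.5741) (91, 38.4085) (91, 81) (26.7379, 81)]  |A|=2337.9736
5. ⊥bis P3·P4 via (47.83,61.6): [(31.4517, 49.1582) (35.1592, 48.1404) (66.0931, 81) (26.7379, 81)]  |A|=703.226
6. ⊥bis P3·P5 via (33.86,54.515): [(30.6426, 54.6233) (40.9361, 54.2769) (66.0931, 81) (26.7379, 81)]  |A|=660.9236
7. ⊥bis P3·P6 via (49.69,44.665): [(30.6426, 54.6233) (40.9361, 54.2769) (66.0931, 81) (26.7379, 81)]  |A|=660.9236
8. ⊥bis P3·P7 via (58.665,66.4): [(30.6426, 54.6233) (40.9361, 54.2769) (61.92, 76.5671) (63.3392, 81) (26.7379, 81)]  |A|=654.8197
9. ⊥bis P3·P8 via (45.645,47.855): [(30.6426, 54.6233) (40.9361, 54.2769) (61.92, 76.5671) (63.3392, 81) (26.7379, 81)]  |A|=654.8197
10. canonical 5-gon: [(30.6426, 54.6233) (40.9361, 54.2769) (61.92, 76.5671) (63.3392, 81) (26.7379, 81)]
11. shoelace: 654.8197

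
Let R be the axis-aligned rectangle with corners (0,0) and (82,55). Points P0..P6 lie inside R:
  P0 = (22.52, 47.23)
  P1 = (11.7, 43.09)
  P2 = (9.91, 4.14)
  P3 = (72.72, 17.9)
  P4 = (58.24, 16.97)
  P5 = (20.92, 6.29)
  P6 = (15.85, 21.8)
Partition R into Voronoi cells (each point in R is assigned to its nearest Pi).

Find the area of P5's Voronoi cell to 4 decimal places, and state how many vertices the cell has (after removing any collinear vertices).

1. box [0,82]×[0,55]: [(0, 0) (82, 0) (82, 55) (0, 55)]
2. ⊥bis P5·P0 via (21.72,26.76): [(0, 27.6089) (0, 0) (82, 0) (82, 24.4042)]  |A|=2132.5336
3. ⊥bis P5·P1 via (16.31,24.69): [(24.1872, 26.6636) (0, 20.6036) (0, 0) (82, 0) (82, 24.4042)]  |A|=2047.8153
4. ⊥bis P5·P2 via (15.415,5.215): [(24.1872, 26.6636) (11.8311, 23.5678) (16.4334, 0) (82, 0) (82, 24.4042)]  |A|=1732.2838
5. ⊥bis P5·P3 via (46.82,12.095): [(43.7259, 25.9) (24.1872, 26.6636) (11.8311, 23.5678) (16.4334, 0) (49.5309, 0)]  |A|=844.785
6. ⊥bis P5·P4 via (39.58,11.63): [(35.4032, 26.2252) (24.1872, 26.6636) (11.8311, 23.5678) (16.4334, 0) (42.9082, 0)]  |A|=651.1104
7. ⊥bis P5·P6 via (18.385,14.045): [(37.1349, 20.1741) (13.9724, 12.6026) (16.4334, 0) (42.9082, 0)]  |A|=422.3232
8. canonical 4-gon: [(37.1349, 20.1741) (13.9724, 12.6026) (16.4334, 0) (42.9082, 0)]
9. shoelace: 422.3232

Area of P5's cell: 422.3232 (4 vertices)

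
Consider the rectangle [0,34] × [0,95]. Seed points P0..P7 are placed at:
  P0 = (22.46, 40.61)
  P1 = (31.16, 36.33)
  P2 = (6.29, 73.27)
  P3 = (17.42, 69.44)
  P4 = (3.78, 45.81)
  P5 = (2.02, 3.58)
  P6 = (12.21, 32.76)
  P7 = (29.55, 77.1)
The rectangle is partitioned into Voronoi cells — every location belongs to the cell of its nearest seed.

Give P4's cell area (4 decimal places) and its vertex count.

1. box [0,34]×[0,95]: [(0, 0) (34, 0) (34, 95) (0, 95)]
2. ⊥bis P4·P0 via (13.12,43.21): [(0, 0) (1.0915, 0) (27.5369, 95) (0, 95)]  |A|=1359.8507
3. ⊥bis P4·P1 via (17.47,41.07): [(0, 0) (1.0915, 0) (27.5369, 95) (0, 95)]  |A|=1359.8507
4. ⊥bis P4·P2 via (5.035,59.54): [(0, 60.0002) (0, 0) (1.0915, 0) (17.3524, 58.4141)]  |A|=552.4544
5. ⊥bis P4·P3 via (10.6,57.625): [(7.7053, 59.2959) (0, 60.0002) (0, 0) (1.0915, 0) (16.2283, 54.3761)]  |A|=532.4813
6. ⊥bis P4·P5 via (2.9,24.695): [(7.7053, 59.2959) (0, 60.0002) (0, 24.8159) (7.9078, 24.4863) (16.2283, 54.3761)]  |A|=420.9978
7. ⊥bis P4·P6 via (7.995,39.285): [(7.7053, 59.2959) (0, 60.0002) (0, 34.1204) (12.9115, 42.4609) (16.2283, 54.3761)]  |A|=289.0353
8. ⊥bis P4·P7 via (16.665,61.455): [(7.7053, 59.2959) (0, 60.0002) (0, 34.1204) (12.9115, 42.4609) (16.2283, 54.3761)]  |A|=289.0353
9. canonical 5-gon: [(7.7053, 59.2959) (0, 60.0002) (0, 34.1204) (12.9115, 42.4609) (16.2283, 54.3761)]
10. shoelace: 289.0353

Area of P4's cell: 289.0353 (5 vertices)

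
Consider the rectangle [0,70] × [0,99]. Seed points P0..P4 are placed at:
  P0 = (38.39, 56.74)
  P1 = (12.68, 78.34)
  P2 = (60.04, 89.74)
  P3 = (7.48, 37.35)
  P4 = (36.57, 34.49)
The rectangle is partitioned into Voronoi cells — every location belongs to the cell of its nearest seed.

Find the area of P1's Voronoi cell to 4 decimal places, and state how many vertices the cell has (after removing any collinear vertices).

1. box [0,70]×[0,99]: [(0, 0) (70, 0) (70, 99) (0, 99)]
2. ⊥bis P1·P0 via (25.535,67.54): [(0, 37.1463) (51.9658, 99) (0, 99)]  |A|=1607.1398
3. ⊥bis P1·P2 via (36.36,84.04): [(0, 37.1463) (37.0364, 81.2299) (32.759, 99) (0, 99)]  |A|=1436.4861
4. ⊥bis P1·P3 via (10.08,57.845): [(0, 59.1238) (16.6858, 57.007) (37.0364, 81.2299) (32.759, 99) (0, 99)]  |A|=1253.1301
5. ⊥bis P1·P4 via (24.625,56.415): [(0, 59.1238) (16.6858, 57.007) (37.0364, 81.2299) (32.759, 99) (0, 99)]  |A|=1253.1301
6. canonical 5-gon: [(0, 59.1238) (16.6858, 57.007) (37.0364, 81.2299) (32.759, 99) (0, 99)]
7. shoelace: 1253.1301

Area of P1's cell: 1253.1301 (5 vertices)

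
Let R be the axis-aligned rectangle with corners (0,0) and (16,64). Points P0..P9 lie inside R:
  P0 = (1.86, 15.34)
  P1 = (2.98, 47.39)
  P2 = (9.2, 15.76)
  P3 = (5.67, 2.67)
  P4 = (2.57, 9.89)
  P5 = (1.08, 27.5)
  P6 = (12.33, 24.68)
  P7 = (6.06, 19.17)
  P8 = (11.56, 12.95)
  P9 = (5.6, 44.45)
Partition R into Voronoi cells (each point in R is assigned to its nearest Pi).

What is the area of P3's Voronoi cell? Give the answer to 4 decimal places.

1. box [0,16]×[0,64]: [(0, 0) (16, 0) (16, 64) (0, 64)]
2. ⊥bis P3·P0 via (3.765,9.005): [(0, 7.8728) (0, 0) (16, 0) (16, 12.6842)]  |A|=164.4561
3. ⊥bis P3·P1 via (4.325,25.03): [(0, 7.8728) (0, 0) (16, 0) (16, 12.6842)]  |A|=164.4561
4. ⊥bis P3·P2 via (7.435,9.215): [(5.8683, 9.6375) (0, 7.8728) (0, 0) (16, 0) (16, 6.9053)]  |A|=135.181
5. ⊥bis P3·P4 via (4.12,6.28): [(9.5975, 8.6318) (0, 4.511) (0, 0) (16, 0) (16, 6.9053)]  |A|=112.8074
6. ⊥bis P3·P5 via (3.375,15.085): [(9.5975, 8.6318) (0, 4.511) (0, 0) (16, 0) (16, 6.9053)]  |A|=112.8074
7. ⊥bis P3·P6 via (9,13.675): [(9.5975, 8.6318) (0, 4.511) (0, 0) (16, 0) (16, 6.9053)]  |A|=112.8074
8. ⊥bis P3·P7 via (5.865,10.92): [(9.5975, 8.6318) (0, 4.511) (0, 0) (16, 0) (16, 6.9053)]  |A|=112.8074
9. ⊥bis P3·P8 via (8.615,7.81): [(8.2159, 8.0386) (0, 4.511) (0, 0) (16, 0) (16, 3.5787)]  |A|=96.7688
10. ⊥bis P3·P9 via (5.635,23.56): [(8.2159, 8.0386) (0, 4.511) (0, 0) (16, 0) (16, 3.5787)]  |A|=96.7688
11. canonical 5-gon: [(8.2159, 8.0386) (0, 4.511) (0, 0) (16, 0) (16, 3.5787)]
12. shoelace: 96.7688

Area of P3's cell: 96.7688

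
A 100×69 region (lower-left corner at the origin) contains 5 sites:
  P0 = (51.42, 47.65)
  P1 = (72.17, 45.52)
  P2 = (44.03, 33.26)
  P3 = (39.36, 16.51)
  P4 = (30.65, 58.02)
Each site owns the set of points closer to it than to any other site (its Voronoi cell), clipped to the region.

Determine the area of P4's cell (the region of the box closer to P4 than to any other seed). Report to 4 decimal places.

Area of P4's cell: 1357.5465

1. box [0,100]×[0,69]: [(0, 0) (100, 0) (100, 69) (0, 69)]
2. ⊥bis P4·P0 via (41.035,52.835): [(0, 0) (14.6557, 0) (49.1058, 69) (0, 69)]  |A|=2199.7712
3. ⊥bis P4·P1 via (51.41,51.77): [(0, 0) (14.6557, 0) (49.1058, 69) (0, 69)]  |A|=2199.7712
4. ⊥bis P4·P2 via (37.34,45.64): [(0, 25.4619) (37.4806, 45.716) (49.1058, 69) (0, 69)]  |A|=1387.6075
5. ⊥bis P4·P3 via (35.005,37.265): [(0, 29.9199) (13.4863, 32.7498) (37.4806, 45.716) (49.1058, 69) (0, 69)]  |A|=1357.5465
6. canonical 5-gon: [(0, 29.9199) (13.4863, 32.7498) (37.4806, 45.716) (49.1058, 69) (0, 69)]
7. shoelace: 1357.5465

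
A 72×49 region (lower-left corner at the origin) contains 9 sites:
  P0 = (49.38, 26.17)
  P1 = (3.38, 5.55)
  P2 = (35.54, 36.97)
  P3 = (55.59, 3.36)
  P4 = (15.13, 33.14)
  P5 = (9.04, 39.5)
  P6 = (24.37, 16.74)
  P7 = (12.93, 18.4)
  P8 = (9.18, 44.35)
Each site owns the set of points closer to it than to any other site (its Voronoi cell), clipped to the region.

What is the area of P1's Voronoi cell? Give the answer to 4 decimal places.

Area of P1's cell: 206.6501

1. box [0,72]×[0,49]: [(0, 0) (72, 0) (72, 49) (0, 49)]
2. ⊥bis P1·P0 via (26.38,15.86): [(0, 0) (33.4894, 0) (11.5246, 49) (0, 49)]  |A|=1102.8443
3. ⊥bis P1·P2 via (19.46,21.26): [(0, 41.1783) (0, 0) (33.4894, 0) (27.774, 12.7502)]  |A|=785.3416
4. ⊥bis P1·P3 via (29.485,4.455): [(0, 41.1783) (0, 0) (29.2981, 0) (29.6568, 8.55) (27.774, 12.7502)]  |A|=767.4237
5. ⊥bis P1·P4 via (9.255,19.345): [(0, 23.2865) (0, 0) (29.2981, 0) (29.6568, 8.55) (28.4898, 11.1533)]  |A|=500.5551
6. ⊥bis P1·P5 via (6.21,22.525): [(0, 23.2865) (0, 0) (29.2981, 0) (29.6568, 8.55) (28.4898, 11.1533)]  |A|=500.5551
7. ⊥bis P1·P6 via (13.875,11.145): [(9.5765, 19.2081) (0, 23.2865) (0, 0) (19.8165, 0)]  |A|=301.8201
8. ⊥bis P1·P7 via (8.155,11.975): [(16.8956, 5.4791) (0, 18.0357) (0, 0) (19.8165, 0)]  |A|=206.6501
9. ⊥bis P1·P8 via (6.28,24.95): [(16.8956, 5.4791) (0, 18.0357) (0, 0) (19.8165, 0)]  |A|=206.6501
10. canonical 4-gon: [(16.8956, 5.4791) (0, 18.0357) (0, 0) (19.8165, 0)]
11. shoelace: 206.6501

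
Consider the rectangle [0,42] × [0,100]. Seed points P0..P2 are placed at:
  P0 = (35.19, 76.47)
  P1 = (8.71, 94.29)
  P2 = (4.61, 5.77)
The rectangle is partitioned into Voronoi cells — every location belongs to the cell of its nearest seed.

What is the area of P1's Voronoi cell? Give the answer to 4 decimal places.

Area of P1's cell: 750.8020

1. box [0,42]×[0,100]: [(0, 0) (42, 0) (42, 100) (0, 100)]
2. ⊥bis P1·P0 via (21.95,85.38): [(0, 52.7629) (31.7887, 100) (0, 100)]  |A|=750.802
3. ⊥bis P1·P2 via (6.66,50.03): [(0, 52.7629) (31.7887, 100) (0, 100)]  |A|=750.802
4. canonical 3-gon: [(0, 52.7629) (31.7887, 100) (0, 100)]
5. shoelace: 750.802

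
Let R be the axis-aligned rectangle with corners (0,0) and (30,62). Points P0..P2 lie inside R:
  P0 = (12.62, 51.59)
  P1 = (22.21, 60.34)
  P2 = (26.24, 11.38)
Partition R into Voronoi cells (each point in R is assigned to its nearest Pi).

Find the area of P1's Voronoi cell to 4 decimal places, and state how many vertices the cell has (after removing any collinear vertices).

1. box [0,30]×[0,62]: [(0, 0) (30, 0) (30, 62) (0, 62)]
2. ⊥bis P1·P0 via (17.415,55.965): [(30, 42.1718) (30, 62) (11.9086, 62)]  |A|=179.3595
3. ⊥bis P1·P2 via (24.225,35.86): [(30, 42.1718) (30, 62) (11.9086, 62)]  |A|=179.3595
4. canonical 3-gon: [(30, 42.1718) (30, 62) (11.9086, 62)]
5. shoelace: 179.3595

Area of P1's cell: 179.3595 (3 vertices)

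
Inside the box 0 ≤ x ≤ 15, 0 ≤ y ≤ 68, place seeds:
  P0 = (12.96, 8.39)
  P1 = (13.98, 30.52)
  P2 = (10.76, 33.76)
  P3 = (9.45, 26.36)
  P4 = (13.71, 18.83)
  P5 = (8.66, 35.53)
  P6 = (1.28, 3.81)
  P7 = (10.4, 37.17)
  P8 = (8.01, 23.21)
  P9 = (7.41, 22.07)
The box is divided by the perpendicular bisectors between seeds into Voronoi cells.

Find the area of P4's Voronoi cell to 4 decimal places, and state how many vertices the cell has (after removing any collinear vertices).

1. box [0,15]×[0,68]: [(0, 0) (15, 0) (15, 68) (0, 68)]
2. ⊥bis P4·P0 via (13.335,13.61): [(0, 14.568) (15, 13.4904) (15, 68) (0, 68)]  |A|=809.5623
3. ⊥bis P4·P1 via (13.845,24.675): [(0, 24.9948) (0, 14.568) (15, 13.4904) (15, 24.6483)]  |A|=161.8855
4. ⊥bis P4·P2 via (12.235,26.295): [(5.0627, 24.8778) (0, 23.8775) (0, 14.568) (15, 13.4904) (15, 24.6483)]  |A|=159.0573
5. ⊥bis P4·P3 via (11.58,22.595): [(0, 16.0438) (0, 14.568) (15, 13.4904) (15, 24.5298)]  |A|=93.8642
6. ⊥bis P4·P5 via (11.185,27.18): [(0, 16.0438) (0, 14.568) (15, 13.4904) (15, 24.5298)]  |A|=93.8642
7. ⊥bis P4·P6 via (7.495,11.32): [(1.0614, 16.6442) (3.9096, 14.2871) (15, 13.4904) (15, 24.5298)]  |A|=88.8732
8. ⊥bis P4·P7 via (12.055,28): [(1.0614, 16.6442) (3.9096, 14.2871) (15, 13.4904) (15, 24.5298)]  |A|=88.8732
9. ⊥bis P4·P8 via (10.86,21.02): [(12.4473, 23.0857) (5.5934, 14.1662) (15, 13.4904) (15, 24.5298)]  |A|=58.3573
10. ⊥bis P4·P9 via (10.56,20.45): [(12.4473, 23.0857) (10.8393, 20.993) (7.2665, 14.046) (15, 13.4904) (15, 24.5298)]  |A|=52.3309
11. canonical 5-gon: [(12.4473, 23.0857) (10.8393, 20.993) (7.2665, 14.046) (15, 13.4904) (15, 24.5298)]
12. shoelace: 52.3309

Area of P4's cell: 52.3309 (5 vertices)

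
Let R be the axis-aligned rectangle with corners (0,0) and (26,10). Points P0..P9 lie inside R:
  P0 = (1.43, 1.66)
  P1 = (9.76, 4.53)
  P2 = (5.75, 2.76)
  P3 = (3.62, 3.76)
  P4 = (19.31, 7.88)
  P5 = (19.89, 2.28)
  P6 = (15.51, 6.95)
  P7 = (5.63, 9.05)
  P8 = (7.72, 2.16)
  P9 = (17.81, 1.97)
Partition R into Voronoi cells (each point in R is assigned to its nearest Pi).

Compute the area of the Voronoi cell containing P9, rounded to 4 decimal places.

Area of P9's cell: 22.9578

1. box [0,26]×[0,10]: [(0, 0) (26, 0) (26, 10) (0, 10)]
2. ⊥bis P9·P0 via (9.62,1.815): [(9.6543, 0) (26, 0) (26, 10) (9.4651, 10)]  |A|=164.4028
3. ⊥bis P9·P1 via (13.785,3.25): [(12.7515, 0) (26, 0) (26, 10) (15.9316, 10)]  |A|=116.5848
4. ⊥bis P9·P2 via (11.78,2.365): [(12.7515, 0) (26, 0) (26, 10) (15.9316, 10)]  |A|=116.5848
5. ⊥bis P9·P3 via (10.715,2.865): [(12.7515, 0) (26, 0) (26, 10) (15.9316, 10)]  |A|=116.5848
6. ⊥bis P9·P4 via (18.56,4.925): [(14.6345, 5.9213) (12.7515, 0) (26, 0) (26, 3.0367)]  |A|=56.481
7. ⊥bis P9·P5 via (18.85,2.125): [(18.4277, 4.9586) (14.6345, 5.9213) (12.7515, 0) (19.1667, 0)]  |A|=28.042
8. ⊥bis P9·P6 via (16.66,4.46): [(18.4277, 4.9586) (17.9836, 5.0713) (13.7411, 3.1119) (12.7515, 0) (19.1667, 0)]  |A|=22.9578
9. ⊥bis P9·P7 via (11.72,5.51): [(18.4277, 4.9586) (17.9836, 5.0713) (13.7411, 3.1119) (12.7515, 0) (19.1667, 0)]  |A|=22.9578
10. ⊥bis P9·P8 via (12.765,2.065): [(18.4277, 4.9586) (17.9836, 5.0713) (13.7411, 3.1119) (12.7515, 0) (19.1667, 0)]  |A|=22.9578
11. canonical 5-gon: [(18.4277, 4.9586) (17.9836, 5.0713) (13.7411, 3.1119) (12.7515, 0) (19.1667, 0)]
12. shoelace: 22.9578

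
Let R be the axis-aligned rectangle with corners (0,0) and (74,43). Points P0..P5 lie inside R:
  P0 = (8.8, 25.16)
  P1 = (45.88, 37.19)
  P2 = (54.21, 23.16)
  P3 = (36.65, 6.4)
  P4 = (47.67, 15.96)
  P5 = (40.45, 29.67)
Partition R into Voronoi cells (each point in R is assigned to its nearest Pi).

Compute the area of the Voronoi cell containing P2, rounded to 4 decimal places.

Area of P2's cell: 684.7522

1. box [0,74]×[0,43]: [(0, 0) (74, 0) (74, 43) (0, 43)]
2. ⊥bis P2·P0 via (31.505,24.16): [(30.4409, 0) (74, 0) (74, 43) (32.3348, 43)]  |A|=1832.3227
3. ⊥bis P2·P1 via (50.045,30.175): [(31.2792, 19.0332) (30.4409, 0) (74, 0) (74, 43) (71.6458, 43)]  |A|=1361.2433
4. ⊥bis P2·P3 via (45.43,14.78): [(37.7204, 22.8576) (59.5367, 0) (74, 0) (74, 43) (71.6458, 43)]  |A|=969.0187
5. ⊥bis P2·P4 via (50.94,19.56): [(43.5193, 26.3005) (72.4739, 0) (74, 0) (74, 43) (71.6458, 43)]  |A|=695.0606
6. ⊥bis P2·P5 via (47.33,26.415): [(48.7432, 29.4021) (46.1467, 23.9139) (72.4739, 0) (74, 0) (74, 43) (71.6458, 43)]  |A|=684.7522
7. canonical 6-gon: [(48.7432, 29.4021) (46.1467, 23.9139) (72.4739, 0) (74, 0) (74, 43) (71.6458, 43)]
8. shoelace: 684.7522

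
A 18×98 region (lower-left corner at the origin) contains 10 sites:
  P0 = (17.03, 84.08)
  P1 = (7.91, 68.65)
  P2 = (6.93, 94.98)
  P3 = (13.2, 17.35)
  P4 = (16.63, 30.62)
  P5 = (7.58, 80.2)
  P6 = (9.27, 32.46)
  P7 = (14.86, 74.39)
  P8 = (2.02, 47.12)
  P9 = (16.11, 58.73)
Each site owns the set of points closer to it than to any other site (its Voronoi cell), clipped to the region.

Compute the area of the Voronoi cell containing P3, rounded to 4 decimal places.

1. box [0,18]×[0,98]: [(0, 0) (18, 0) (18, 98) (0, 98)]
2. ⊥bis P3·P0 via (15.115,50.715): [(0, 51.5825) (0, 0) (18, 0) (18, 50.5494)]  |A|=919.1875
3. ⊥bis P3·P1 via (10.555,43): [(0, 41.9116) (0, 0) (18, 0) (18, 43.7677)]  |A|=771.1137
4. ⊥bis P3·P2 via (10.065,56.165): [(0, 41.9116) (0, 0) (18, 0) (18, 43.7677)]  |A|=771.1137
5. ⊥bis P3·P4 via (14.915,23.985): [(0, 27.8402) (0, 0) (18, 0) (18, 23.1876)]  |A|=459.2501
6. ⊥bis P3·P5 via (10.39,48.775): [(0, 27.8402) (0, 0) (18, 0) (18, 23.1876)]  |A|=459.2501
7. ⊥bis P3·P6 via (11.235,24.905): [(11.2952, 24.9206) (0, 21.9829) (0, 0) (18, 0) (18, 23.1876)]  |A|=426.1703
8. ⊥bis P3·P7 via (14.03,45.87): [(11.2952, 24.9206) (0, 21.9829) (0, 0) (18, 0) (18, 23.1876)]  |A|=426.1703
9. ⊥bis P3·P8 via (7.61,32.235): [(11.2952, 24.9206) (0, 21.9829) (0, 0) (18, 0) (18, 23.1876)]  |A|=426.1703
10. ⊥bis P3·P9 via (14.655,38.04): [(11.2952, 24.9206) (0, 21.9829) (0, 0) (18, 0) (18, 23.1876)]  |A|=426.1703
11. canonical 5-gon: [(11.2952, 24.9206) (0, 21.9829) (0, 0) (18, 0) (18, 23.1876)]
12. shoelace: 426.1703

Area of P3's cell: 426.1703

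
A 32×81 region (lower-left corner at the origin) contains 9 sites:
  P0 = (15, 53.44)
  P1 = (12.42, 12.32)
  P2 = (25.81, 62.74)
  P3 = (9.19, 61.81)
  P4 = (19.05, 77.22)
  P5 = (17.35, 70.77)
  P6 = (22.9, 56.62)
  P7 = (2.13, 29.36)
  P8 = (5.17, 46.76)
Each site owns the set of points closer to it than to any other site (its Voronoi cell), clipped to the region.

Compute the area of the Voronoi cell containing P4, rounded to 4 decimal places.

1. box [0,32]×[0,81]: [(0, 0) (32, 0) (32, 81) (0, 81)]
2. ⊥bis P4·P0 via (17.025,65.33): [(0, 68.2295) (32, 62.7796) (32, 81) (0, 81)]  |A|=495.8538
3. ⊥bis P4·P1 via (15.735,44.77): [(0, 68.2295) (32, 62.7796) (32, 81) (0, 81)]  |A|=495.8538
4. ⊥bis P4·P2 via (22.43,69.98): [(0, 68.2295) (13.6873, 65.8985) (32, 74.4478) (32, 81) (0, 81)]  |A|=389.0158
5. ⊥bis P4·P3 via (14.12,69.515): [(0, 78.5496) (17.2053, 67.5409) (32, 74.4478) (32, 81) (0, 81)]  |A|=284.8952
6. ⊥bis P4·P5 via (18.2,73.995): [(0, 78.7919) (26.4005, 71.8336) (32, 74.4478) (32, 81) (0, 81)]  |A|=194.1541
7. ⊥bis P4·P6 via (20.975,66.92): [(0, 78.7919) (26.4005, 71.8336) (32, 74.4478) (32, 81) (0, 81)]  |A|=194.1541
8. ⊥bis P4·P7 via (10.59,53.29): [(0, 78.7919) (26.4005, 71.8336) (32, 74.4478) (32, 81) (0, 81)]  |A|=194.1541
9. ⊥bis P4·P8 via (12.11,61.99): [(0, 78.7919) (26.4005, 71.8336) (32, 74.4478) (32, 81) (0, 81)]  |A|=194.1541
10. canonical 5-gon: [(0, 78.7919) (26.4005, 71.8336) (32, 74.4478) (32, 81) (0, 81)]
11. shoelace: 194.1541

Area of P4's cell: 194.1541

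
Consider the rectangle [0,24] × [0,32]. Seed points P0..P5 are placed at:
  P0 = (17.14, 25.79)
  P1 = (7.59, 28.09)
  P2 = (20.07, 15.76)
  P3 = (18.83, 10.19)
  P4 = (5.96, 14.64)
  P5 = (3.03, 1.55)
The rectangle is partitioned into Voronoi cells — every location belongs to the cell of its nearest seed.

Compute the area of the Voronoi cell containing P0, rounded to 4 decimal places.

Area of P0's cell: 134.3966

1. box [0,24]×[0,32]: [(0, 0) (24, 0) (24, 32) (0, 32)]
2. ⊥bis P0·P1 via (12.365,26.94): [(5.8768, 0) (24, 0) (24, 32) (13.5836, 32)]  |A|=456.6325
3. ⊥bis P0·P2 via (18.605,20.775): [(10.2956, 18.3476) (24, 22.351) (24, 32) (13.5836, 32)]  |A|=137.2206
4. ⊥bis P0·P3 via (17.985,17.99): [(10.2956, 18.3476) (24, 22.351) (24, 32) (13.5836, 32)]  |A|=137.2206
5. ⊥bis P0·P4 via (11.55,20.215): [(10.9019, 20.8649) (12.7092, 19.0527) (24, 22.351) (24, 32) (13.5836, 32)]  |A|=134.3966
6. ⊥bis P0·P5 via (10.085,13.67): [(10.9019, 20.8649) (12.7092, 19.0527) (24, 22.351) (24, 32) (13.5836, 32)]  |A|=134.3966
7. canonical 5-gon: [(10.9019, 20.8649) (12.7092, 19.0527) (24, 22.351) (24, 32) (13.5836, 32)]
8. shoelace: 134.3966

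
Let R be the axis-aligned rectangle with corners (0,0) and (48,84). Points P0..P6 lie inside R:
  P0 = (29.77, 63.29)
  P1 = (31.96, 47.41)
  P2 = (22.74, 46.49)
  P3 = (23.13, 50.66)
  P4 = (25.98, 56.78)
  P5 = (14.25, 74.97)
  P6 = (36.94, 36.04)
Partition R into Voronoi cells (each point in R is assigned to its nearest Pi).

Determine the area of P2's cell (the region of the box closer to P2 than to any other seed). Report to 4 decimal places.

1. box [0,48]×[0,84]: [(0, 0) (48, 0) (48, 84) (0, 84)]
2. ⊥bis P2·P0 via (26.255,54.89): [(0, 65.8765) (0, 0) (48, 0) (48, 45.7908)]  |A|=2680.0133
3. ⊥bis P2·P1 via (27.35,46.95): [(26.5709, 54.7578) (0, 65.8765) (0, 0) (32.0348, 0)]  |A|=1752.277
4. ⊥bis P2·P3 via (22.935,48.575): [(27.2279, 48.1735) (0, 50.72) (0, 0) (32.0348, 0)]  |A|=1462.1146
5. ⊥bis P2·P4 via (24.36,51.635): [(27.2279, 48.1735) (0, 50.72) (0, 0) (32.0348, 0)]  |A|=1462.1146
6. ⊥bis P2·P5 via (18.495,60.73): [(27.2279, 48.1735) (0, 50.72) (0, 0) (32.0348, 0)]  |A|=1462.1146
7. ⊥bis P2·P6 via (29.84,41.265): [(28.1468, 38.9643) (27.2279, 48.1735) (0, 50.72) (0, 0.7169)]  |A|=827.9195
8. canonical 4-gon: [(28.1468, 38.9643) (27.2279, 48.1735) (0, 50.72) (0, 0.7169)]
9. shoelace: 827.9195

Area of P2's cell: 827.9195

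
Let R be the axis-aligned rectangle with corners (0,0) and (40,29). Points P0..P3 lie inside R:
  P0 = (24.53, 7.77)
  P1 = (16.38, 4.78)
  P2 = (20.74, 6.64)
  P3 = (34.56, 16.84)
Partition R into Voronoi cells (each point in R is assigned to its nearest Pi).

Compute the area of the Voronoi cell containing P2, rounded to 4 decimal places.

1. box [0,40]×[0,29]: [(0, 0) (40, 0) (40, 29) (0, 29)]
2. ⊥bis P2·P0 via (22.635,7.205): [(0, 0) (24.7832, 0) (16.1368, 29) (0, 29)]  |A|=593.3392
3. ⊥bis P2·P1 via (18.56,5.71): [(20.9959, 0) (24.7832, 0) (16.1368, 29) (8.6244, 29)]  |A|=163.8452
4. ⊥bis P2·P3 via (27.65,11.74): [(20.9959, 0) (24.7832, 0) (16.9675, 26.2138) (14.9111, 29) (8.6244, 29)]  |A|=162.1377
5. canonical 5-gon: [(20.9959, 0) (24.7832, 0) (16.9675, 26.2138) (14.9111, 29) (8.6244, 29)]
6. shoelace: 162.1377

Area of P2's cell: 162.1377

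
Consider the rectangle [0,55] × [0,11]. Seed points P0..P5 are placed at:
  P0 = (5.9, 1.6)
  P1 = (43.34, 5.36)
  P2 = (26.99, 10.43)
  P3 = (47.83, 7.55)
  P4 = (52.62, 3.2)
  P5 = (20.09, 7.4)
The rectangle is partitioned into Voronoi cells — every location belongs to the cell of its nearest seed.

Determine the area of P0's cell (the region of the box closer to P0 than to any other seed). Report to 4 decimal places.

1. box [0,55]×[0,11]: [(0, 0) (55, 0) (55, 11) (0, 11)]
2. ⊥bis P0·P1 via (24.62,3.48): [(0, 0) (24.9695, 0) (23.8648, 11) (0, 11)]  |A|=268.5885
3. ⊥bis P0·P2 via (16.445,6.015): [(0, 0) (18.9634, 0) (14.3579, 11) (0, 11)]  |A|=183.2668
4. ⊥bis P0·P3 via (26.865,4.575): [(0, 0) (18.9634, 0) (14.3579, 11) (0, 11)]  |A|=183.2668
5. ⊥bis P0·P4 via (29.26,2.4): [(0, 0) (18.9634, 0) (14.3579, 11) (0, 11)]  |A|=183.2668
6. ⊥bis P0·P5 via (12.995,4.5): [(0, 0) (14.8343, 0) (10.3382, 11) (0, 11)]  |A|=138.4489
7. canonical 4-gon: [(0, 0) (14.8343, 0) (10.3382, 11) (0, 11)]
8. shoelace: 138.4489

Area of P0's cell: 138.4489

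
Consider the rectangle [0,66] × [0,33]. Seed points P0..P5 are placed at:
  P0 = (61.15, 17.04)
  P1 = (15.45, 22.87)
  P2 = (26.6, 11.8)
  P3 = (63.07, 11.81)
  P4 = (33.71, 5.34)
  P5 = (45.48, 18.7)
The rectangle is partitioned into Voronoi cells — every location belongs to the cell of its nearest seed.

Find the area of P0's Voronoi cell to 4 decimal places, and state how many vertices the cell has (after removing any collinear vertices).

Area of P0's cell: 237.3742 (4 vertices)

1. box [0,66]×[0,33]: [(0, 0) (66, 0) (66, 33) (0, 33)]
2. ⊥bis P0·P1 via (38.3,19.955): [(35.7543, 0) (66, 0) (66, 33) (39.9642, 33)]  |A|=928.645
3. ⊥bis P0·P2 via (43.875,14.42): [(46.062, 0) (66, 0) (66, 33) (41.0571, 33)]  |A|=740.5352
4. ⊥bis P0·P3 via (62.11,14.425): [(44.836, 8.0835) (66, 15.8531) (66, 33) (41.0571, 33)]  |A|=492.1938
5. ⊥bis P0·P4 via (47.43,11.19): [(42.6727, 22.3472) (48.2242, 9.3273) (66, 15.8531) (66, 33) (41.0571, 33)]  |A|=466.6843
6. ⊥bis P0·P5 via (53.315,17.87): [(52.5794, 10.9262) (66, 15.8531) (66, 33) (54.9178, 33)]  |A|=237.3742
7. canonical 4-gon: [(52.5794, 10.9262) (66, 15.8531) (66, 33) (54.9178, 33)]
8. shoelace: 237.3742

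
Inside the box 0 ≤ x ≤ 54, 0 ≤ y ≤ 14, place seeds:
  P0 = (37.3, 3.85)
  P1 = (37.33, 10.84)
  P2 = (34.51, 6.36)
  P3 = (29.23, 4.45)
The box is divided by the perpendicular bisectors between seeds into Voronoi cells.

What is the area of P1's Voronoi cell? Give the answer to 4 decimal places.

1. box [0,54]×[0,14]: [(0, 0) (54, 0) (54, 14) (0, 14)]
2. ⊥bis P1·P0 via (37.315,7.345): [(0, 7.5052) (54, 7.2734) (54, 14) (0, 14)]  |A|=356.9794
3. ⊥bis P1·P2 via (35.92,8.6): [(37.9179, 7.3424) (54, 7.2734) (54, 14) (27.3413, 14)]  |A|=142.8305
4. ⊥bis P1·P3 via (33.28,7.645): [(29.1794, 12.843) (37.9179, 7.3424) (54, 7.2734) (54, 14) (28.2666, 14)]  |A|=142.2952
5. canonical 5-gon: [(29.1794, 12.843) (37.9179, 7.3424) (54, 7.2734) (54, 14) (28.2666, 14)]
6. shoelace: 142.2952

Area of P1's cell: 142.2952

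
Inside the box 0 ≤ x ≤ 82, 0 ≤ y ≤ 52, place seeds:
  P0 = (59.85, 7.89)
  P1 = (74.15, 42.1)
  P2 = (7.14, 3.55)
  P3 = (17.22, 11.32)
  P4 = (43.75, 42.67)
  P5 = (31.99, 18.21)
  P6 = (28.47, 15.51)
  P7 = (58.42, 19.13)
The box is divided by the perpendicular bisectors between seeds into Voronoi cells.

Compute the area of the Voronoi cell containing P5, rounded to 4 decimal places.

1. box [0,82]×[0,52]: [(0, 0) (82, 0) (82, 52) (0, 52)]
2. ⊥bis P5·P0 via (45.92,13.05): [(0, 0) (41.086, 0) (60.348, 52) (0, 52)]  |A|=2637.2832
3. ⊥bis P5·P1 via (53.07,30.155): [(0, 0) (41.086, 0) (52.5778, 31.0236) (40.6915, 52) (0, 52)]  |A|=2431.1217
4. ⊥bis P5·P2 via (19.565,10.88): [(0, 44.0444) (25.9835, 0) (41.086, 0) (52.5778, 31.0236) (40.6915, 52) (0, 52)]  |A|=1858.9068
5. ⊥bis P5·P3 via (24.605,14.765): [(31.4927, 0) (41.086, 0) (52.5778, 31.0236) (40.6915, 52) (7.2354, 52)]  |A|=1424.1922
6. ⊥bis P5·P4 via (37.87,30.44): [(11.3435, 43.1936) (31.4927, 0) (41.086, 0) (50.1709, 24.5259)]  |A|=768.1212
7. ⊥bis P5·P6 via (30.23,16.86): [(11.3435, 43.1936) (13.3806, 38.8267) (41.7622, 1.8255) (50.1709, 24.5259)]  |A|=543.4682
8. ⊥bis P5·P7 via (45.205,18.67): [(44.9132, 27.0537) (11.3435, 43.1936) (13.3806, 38.8267) (41.7622, 1.8255) (45.4452, 11.7683)]  |A|=503.9571
9. canonical 5-gon: [(44.9132, 27.0537) (11.3435, 43.1936) (13.3806, 38.8267) (41.7622, 1.8255) (45.4452, 11.7683)]
10. shoelace: 503.9571

Area of P5's cell: 503.9571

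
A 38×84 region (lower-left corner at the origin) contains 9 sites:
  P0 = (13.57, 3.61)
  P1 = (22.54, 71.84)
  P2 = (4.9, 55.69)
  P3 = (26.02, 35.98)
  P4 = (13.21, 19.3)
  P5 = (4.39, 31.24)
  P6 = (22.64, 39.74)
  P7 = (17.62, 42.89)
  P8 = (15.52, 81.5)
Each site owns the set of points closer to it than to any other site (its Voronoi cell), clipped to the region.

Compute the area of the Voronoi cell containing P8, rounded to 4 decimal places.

Area of P8's cell: 264.5041

1. box [0,38]×[0,84]: [(0, 0) (38, 0) (38, 84) (0, 84)]
2. ⊥bis P8·P0 via (14.545,42.555): [(0, 42.9191) (38, 41.9678) (38, 84) (0, 84)]  |A|=1579.1482
3. ⊥bis P8·P1 via (19.03,76.67): [(0, 62.8407) (29.1166, 84) (0, 84)]  |A|=308.0426
4. ⊥bis P8·P2 via (10.21,68.595): [(0, 72.7961) (8.7468, 69.1971) (29.1166, 84) (0, 84)]  |A|=264.5041
5. ⊥bis P8·P3 via (20.77,58.74): [(0, 72.7961) (8.7468, 69.1971) (29.1166, 84) (0, 84)]  |A|=264.5041
6. ⊥bis P8·P4 via (14.365,50.4): [(0, 72.7961) (8.7468, 69.1971) (29.1166, 84) (0, 84)]  |A|=264.5041
7. ⊥bis P8·P5 via (9.955,56.37): [(0, 72.7961) (8.7468, 69.1971) (29.1166, 84) (0, 84)]  |A|=264.5041
8. ⊥bis P8·P6 via (19.08,60.62): [(0, 72.7961) (8.7468, 69.1971) (29.1166, 84) (0, 84)]  |A|=264.5041
9. ⊥bis P8·P7 via (16.57,62.195): [(0, 72.7961) (8.7468, 69.1971) (29.1166, 84) (0, 84)]  |A|=264.5041
10. canonical 4-gon: [(0, 72.7961) (8.7468, 69.1971) (29.1166, 84) (0, 84)]
11. shoelace: 264.5041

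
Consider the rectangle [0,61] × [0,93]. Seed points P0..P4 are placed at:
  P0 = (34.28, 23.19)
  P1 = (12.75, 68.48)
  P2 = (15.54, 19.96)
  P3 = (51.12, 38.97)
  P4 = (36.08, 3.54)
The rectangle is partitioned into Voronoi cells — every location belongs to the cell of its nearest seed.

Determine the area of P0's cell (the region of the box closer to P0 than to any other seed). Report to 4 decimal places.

Area of P0's cell: 649.5961

1. box [0,61]×[0,93]: [(0, 0) (61, 0) (61, 93) (0, 93)]
2. ⊥bis P0·P1 via (23.515,45.835): [(0, 34.6564) (0, 0) (61, 0) (61, 63.6547)]  |A|=2998.4877
3. ⊥bis P0·P2 via (24.91,21.575): [(20.9396, 44.6107) (28.6286, 0) (61, 0) (61, 63.6547)]  |A|=1997.0701
4. ⊥bis P0·P3 via (42.7,31.08): [(27.2223, 47.5974) (20.9396, 44.6107) (28.6286, 0) (61, 0) (61, 11.5507)]  |A|=1117.0949
5. ⊥bis P0·P4 via (35.18,13.365): [(57.3932, 15.3998) (27.2223, 47.5974) (20.9396, 44.6107) (26.4627, 12.5665)]  |A|=649.5961
6. canonical 4-gon: [(57.3932, 15.3998) (27.2223, 47.5974) (20.9396, 44.6107) (26.4627, 12.5665)]
7. shoelace: 649.5961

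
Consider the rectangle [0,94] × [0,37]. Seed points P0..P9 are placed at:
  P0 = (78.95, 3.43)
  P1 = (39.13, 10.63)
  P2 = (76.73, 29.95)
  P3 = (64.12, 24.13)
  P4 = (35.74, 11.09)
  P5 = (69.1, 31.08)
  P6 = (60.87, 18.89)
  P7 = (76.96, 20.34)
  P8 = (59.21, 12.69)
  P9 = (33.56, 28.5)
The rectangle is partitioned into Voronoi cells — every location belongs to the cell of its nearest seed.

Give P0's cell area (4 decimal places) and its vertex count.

1. box [0,94]×[0,37]: [(0, 0) (94, 0) (94, 37) (0, 37)]
2. ⊥bis P0·P1 via (59.04,7.03): [(57.7689, 0) (94, 0) (94, 37) (64.459, 37)]  |A|=1216.7845
3. ⊥bis P0·P2 via (77.84,16.69): [(60.5246, 15.2405) (57.7689, 0) (94, 0) (94, 18.0428)]  |A|=578.0851
4. ⊥bis P0·P3 via (71.535,13.78): [(75.3001, 16.4774) (58.5827, 4.5006) (57.7689, 0) (94, 0) (94, 18.0428)]  |A|=499.9424
5. ⊥bis P0·P4 via (57.345,7.26): [(75.3001, 16.4774) (58.5827, 4.5006) (57.7689, 0) (94, 0) (94, 18.0428)]  |A|=499.9424
6. ⊥bis P0·P5 via (74.025,17.255): [(75.3001, 16.4774) (58.5827, 4.5006) (57.7689, 0) (94, 0) (94, 18.0428)]  |A|=499.9424
7. ⊥bis P0·P6 via (69.91,11.16): [(75.3001, 16.4774) (73.1234, 14.918) (60.3672, 0) (94, 0) (94, 18.0428)]  |A|=452.079
8. ⊥bis P0·P7 via (77.955,11.885): [(69.6992, 10.9134) (60.3672, 0) (94, 0) (94, 13.7732)]  |A|=350.8749
9. ⊥bis P0·P8 via (69.08,8.06): [(70.4606, 11.003) (65.2991, 0) (94, 0) (94, 13.7732)]  |A|=320.0054
10. ⊥bis P0·P9 via (56.255,15.965): [(70.4606, 11.003) (65.2991, 0) (94, 0) (94, 13.7732)]  |A|=320.0054
11. canonical 4-gon: [(70.4606, 11.003) (65.2991, 0) (94, 0) (94, 13.7732)]
12. shoelace: 320.0054

Area of P0's cell: 320.0054 (4 vertices)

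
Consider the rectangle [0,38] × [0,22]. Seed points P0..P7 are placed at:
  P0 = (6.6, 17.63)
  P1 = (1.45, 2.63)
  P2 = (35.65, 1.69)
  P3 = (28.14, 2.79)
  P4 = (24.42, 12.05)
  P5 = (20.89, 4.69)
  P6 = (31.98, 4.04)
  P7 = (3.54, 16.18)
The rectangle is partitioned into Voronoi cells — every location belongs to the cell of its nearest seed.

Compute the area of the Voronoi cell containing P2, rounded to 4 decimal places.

Area of P2's cell: 28.2940

1. box [0,38]×[0,22]: [(0, 0) (38, 0) (38, 22) (0, 22)]
2. ⊥bis P2·P0 via (21.125,9.66): [(15.8245, 0) (38, 0) (38, 22) (27.8961, 22)]  |A|=355.0741
3. ⊥bis P2·P1 via (18.55,2.16): [(18.6312, 5.1152) (18.4906, 0) (38, 0) (38, 22) (27.8961, 22)]  |A|=348.2551
4. ⊥bis P2·P3 via (31.895,2.24): [(31.5669, 0) (38, 0) (38, 22) (34.7893, 22)]  |A|=106.082
5. ⊥bis P2·P4 via (30.035,6.87): [(33.0522, 10.1406) (31.5669, 0) (38, 0) (38, 15.5039)]  |A|=70.9726
6. ⊥bis P2·P5 via (28.27,3.19): [(33.0522, 10.1406) (31.5669, 0) (38, 0) (38, 15.5039)]  |A|=70.9726
7. ⊥bis P2·P6 via (33.815,2.865): [(31.9805, 0) (38, 0) (38, 9.4007)]  |A|=28.294
8. ⊥bis P2·P7 via (19.595,8.935): [(31.9805, 0) (38, 0) (38, 9.4007)]  |A|=28.294
9. canonical 3-gon: [(31.9805, 0) (38, 0) (38, 9.4007)]
10. shoelace: 28.294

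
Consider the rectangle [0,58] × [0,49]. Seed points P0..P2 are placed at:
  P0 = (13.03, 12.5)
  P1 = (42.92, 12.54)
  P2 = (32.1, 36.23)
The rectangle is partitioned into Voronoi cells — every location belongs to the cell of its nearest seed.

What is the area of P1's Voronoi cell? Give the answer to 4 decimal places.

1. box [0,58]×[0,49]: [(0, 0) (58, 0) (58, 49) (0, 49)]
2. ⊥bis P1·P0 via (27.975,12.52): [(27.9918, 0) (58, 0) (58, 49) (27.9262, 49)]  |A|=1472.0106
3. ⊥bis P1·P2 via (37.51,24.385): [(27.965, 20.0255) (27.9918, 0) (58, 0) (58, 33.7435)]  |A|=807.2076
4. canonical 4-gon: [(27.965, 20.0255) (27.9918, 0) (58, 0) (58, 33.7435)]
5. shoelace: 807.2076

Area of P1's cell: 807.2076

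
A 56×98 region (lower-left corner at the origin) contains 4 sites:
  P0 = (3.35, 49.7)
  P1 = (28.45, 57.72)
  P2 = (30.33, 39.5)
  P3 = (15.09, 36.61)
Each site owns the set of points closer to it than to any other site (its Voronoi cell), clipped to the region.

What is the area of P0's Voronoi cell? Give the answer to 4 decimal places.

Area of P0's cell: 579.3447

1. box [0,56]×[0,98]: [(0, 0) (56, 0) (56, 98) (0, 98)]
2. ⊥bis P0·P1 via (15.9,53.71): [(0, 0) (33.0615, 0) (1.7484, 98) (0, 98)]  |A|=1705.6849
3. ⊥bis P0·P2 via (16.84,44.6): [(0, 0.0565) (17.9081, 47.4253) (1.7484, 98) (0, 98)]  |A|=921.2029
4. ⊥bis P0·P3 via (9.22,43.155): [(0, 34.8859) (17.0335, 50.1626) (1.7484, 98) (0, 98)]  |A|=579.3447
5. canonical 4-gon: [(0, 34.8859) (17.0335, 50.1626) (1.7484, 98) (0, 98)]
6. shoelace: 579.3447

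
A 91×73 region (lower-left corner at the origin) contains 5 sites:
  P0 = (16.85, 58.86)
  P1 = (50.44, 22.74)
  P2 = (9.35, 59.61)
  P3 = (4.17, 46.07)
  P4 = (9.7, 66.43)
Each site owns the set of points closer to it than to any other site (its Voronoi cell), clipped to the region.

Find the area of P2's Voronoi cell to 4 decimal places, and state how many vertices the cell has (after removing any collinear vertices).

Area of P2's cell: 131.2041 (4 vertices)

1. box [0,91]×[0,73]: [(0, 0) (91, 0) (91, 73) (0, 73)]
2. ⊥bis P2·P0 via (13.1,59.235): [(0, 0) (7.1765, 0) (14.4765, 73) (0, 73)]  |A|=790.3345
3. ⊥bis P2·P1 via (29.895,41.175): [(0, 7.8583) (8.961, 17.845) (14.4765, 73) (0, 73)]  |A|=691.093
4. ⊥bis P2·P3 via (6.76,52.84): [(0, 55.4262) (12.2505, 50.7395) (14.4765, 73) (0, 73)]  |A|=268.7706
5. ⊥bis P2·P4 via (9.525,63.02): [(0, 63.5088) (0, 55.4262) (12.2505, 50.7395) (13.4583, 62.8181)]  |A|=131.2041
6. canonical 4-gon: [(0, 63.5088) (0, 55.4262) (12.2505, 50.7395) (13.4583, 62.8181)]
7. shoelace: 131.2041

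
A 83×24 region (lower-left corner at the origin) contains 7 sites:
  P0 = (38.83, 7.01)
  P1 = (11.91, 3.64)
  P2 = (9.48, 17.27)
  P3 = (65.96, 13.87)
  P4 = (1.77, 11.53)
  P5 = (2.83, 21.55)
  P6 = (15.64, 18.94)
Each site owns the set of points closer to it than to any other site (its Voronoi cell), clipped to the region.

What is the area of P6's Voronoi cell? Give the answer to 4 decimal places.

Area of P6's cell: 232.5941

1. box [0,83]×[0,24]: [(0, 0) (83, 0) (83, 24) (0, 24)]
2. ⊥bis P6·P0 via (27.235,12.975): [(0, 0) (20.5601, 0) (32.9068, 24) (0, 24)]  |A|=641.602
3. ⊥bis P6·P1 via (13.775,11.29): [(0, 14.6482) (24.9648, 8.562) (32.9068, 24) (0, 24)]  |A|=370.7392
4. ⊥bis P6·P2 via (12.56,18.105): [(14.4523, 11.1249) (24.9648, 8.562) (32.9068, 24) (10.9618, 24)]  |A|=232.5941
5. ⊥bis P6·P3 via (40.8,16.405): [(14.4523, 11.1249) (24.9648, 8.562) (32.9068, 24) (10.9618, 24)]  |A|=232.5941
6. ⊥bis P6·P4 via (8.705,15.235): [(14.4523, 11.1249) (24.9648, 8.562) (32.9068, 24) (10.9618, 24)]  |A|=232.5941
7. ⊥bis P6·P5 via (9.235,20.245): [(14.4523, 11.1249) (24.9648, 8.562) (32.9068, 24) (10.9618, 24)]  |A|=232.5941
8. canonical 4-gon: [(14.4523, 11.1249) (24.9648, 8.562) (32.9068, 24) (10.9618, 24)]
9. shoelace: 232.5941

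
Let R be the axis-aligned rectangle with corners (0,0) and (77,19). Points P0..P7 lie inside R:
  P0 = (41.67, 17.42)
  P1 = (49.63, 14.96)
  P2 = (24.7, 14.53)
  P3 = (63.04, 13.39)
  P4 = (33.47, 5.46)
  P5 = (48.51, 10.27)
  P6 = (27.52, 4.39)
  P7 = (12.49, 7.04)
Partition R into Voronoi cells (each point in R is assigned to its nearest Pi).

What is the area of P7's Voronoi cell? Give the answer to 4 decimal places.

Area of P7's cell: 343.8389

1. box [0,77]×[0,19]: [(0, 0) (77, 0) (77, 19) (0, 19)]
2. ⊥bis P7·P0 via (27.08,12.23): [(0, 0) (31.4305, 0) (24.6718, 19) (0, 19)]  |A|=532.9714
3. ⊥bis P7·P1 via (31.06,11): [(0, 0) (31.4305, 0) (24.6718, 19) (0, 19)]  |A|=532.9714
4. ⊥bis P7·P2 via (18.595,10.785): [(0, 0) (25.2109, 0) (13.5557, 19) (0, 19)]  |A|=368.2819
5. ⊥bis P7·P3 via (37.765,10.215): [(0, 0) (25.2109, 0) (13.5557, 19) (0, 19)]  |A|=368.2819
6. ⊥bis P7·P4 via (22.98,6.25): [(0, 0) (22.5093, 0) (22.8047, 3.9224) (13.5557, 19) (0, 19)]  |A|=362.9836
7. ⊥bis P7·P5 via (30.5,8.655): [(0, 0) (22.5093, 0) (22.8047, 3.9224) (13.5557, 19) (0, 19)]  |A|=362.9836
8. ⊥bis P7·P6 via (20.005,5.715): [(0, 0) (18.9974, 0) (20.3846, 7.8677) (13.5557, 19) (0, 19)]  |A|=343.8389
9. canonical 5-gon: [(0, 0) (18.9974, 0) (20.3846, 7.8677) (13.5557, 19) (0, 19)]
10. shoelace: 343.8389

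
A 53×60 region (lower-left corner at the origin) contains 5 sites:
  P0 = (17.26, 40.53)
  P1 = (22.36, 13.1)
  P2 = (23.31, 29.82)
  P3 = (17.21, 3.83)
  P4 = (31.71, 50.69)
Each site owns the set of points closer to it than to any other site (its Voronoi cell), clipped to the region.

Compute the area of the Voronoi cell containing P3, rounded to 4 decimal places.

1. box [0,53]×[0,60]: [(0, 0) (53, 0) (53, 60) (0, 60)]
2. ⊥bis P3·P0 via (17.235,22.18): [(0, 22.2035) (0, 0) (53, 0) (53, 22.1313)]  |A|=1174.871
3. ⊥bis P3·P1 via (19.785,8.465): [(0, 19.4567) (0, 0) (35.022, 0)]  |A|=340.7057
4. ⊥bis P3·P2 via (20.26,16.825): [(0, 19.4567) (0, 0) (35.022, 0)]  |A|=340.7057
5. ⊥bis P3·P4 via (24.46,27.26): [(0, 19.4567) (0, 0) (35.022, 0)]  |A|=340.7057
6. canonical 3-gon: [(0, 19.4567) (0, 0) (35.022, 0)]
7. shoelace: 340.7057

Area of P3's cell: 340.7057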